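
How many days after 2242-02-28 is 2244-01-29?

Feb 28, 2242 → Feb 28, 2243: 365 days.
Feb 28, 2243 → Mar 28, 2243: 28 days (February has 28).
Mar 28, 2243 → Apr 28, 2243: 31 days (March has 31).
Apr 28, 2243 → May 28, 2243: 30 days (April has 30).
May 28, 2243 → Jun 28, 2243: 31 days (May has 31).
Jun 28, 2243 → Jul 28, 2243: 30 days (June has 30).
Jul 28, 2243 → Aug 28, 2243: 31 days (July has 31).
Aug 28, 2243 → Sep 28, 2243: 31 days (August has 31).
Sep 28, 2243 → Oct 28, 2243: 30 days (September has 30).
Oct 28, 2243 → Nov 28, 2243: 31 days (October has 31).
Nov 28, 2243 → Dec 28, 2243: 30 days (November has 30).
Dec 28, 2243 → Jan 28, 2244: 31 days (December has 31).
Jan 28, 2244 → Jan 29, 2244: 1 days.
Total: 700 days.

700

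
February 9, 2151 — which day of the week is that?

Tuesday

Doomsday rule: the anchor day for the 2100s is Sunday. For year 51: 51÷12 = 4 r 3, and 3÷4 = 0, so 4+3+0 = 7.
Sunday + 7 ≡ Sunday — that's 2151's doomsday.
In February the doomsday date is Feb 28 (2151 is not a leap year).
Feb 9 is 19 days before Feb 28; 19 mod 7 = 5, so Sunday − 5 = Tuesday.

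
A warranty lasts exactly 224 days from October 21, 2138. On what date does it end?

Oct has 31 days: +11 → Nov 1, 2138 (213 left).
Nov has 30 days: +30 → Dec 1, 2138 (183 left).
Dec has 31 days: +31 → Jan 1, 2139 (152 left).
Jan has 31 days: +31 → Feb 1, 2139 (121 left).
Feb has 28 days: +28 → Mar 1, 2139 (93 left).
Mar has 31 days: +31 → Apr 1, 2139 (62 left).
Apr has 30 days: +30 → May 1, 2139 (32 left).
May has 31 days: +31 → Jun 1, 2139 (1 left).
+1 → Jun 2, 2139.

June 2, 2139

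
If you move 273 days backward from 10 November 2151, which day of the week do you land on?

First find the weekday of Nov 10, 2151. Doomsday rule: the anchor day for the 2100s is Sunday. For year 51: 51÷12 = 4 r 3, and 3÷4 = 0, so 4+3+0 = 7.
Sunday + 7 ≡ Sunday — that's 2151's doomsday.
In November the doomsday date is Nov 7.
Nov 10 is 3 days after Nov 7; 3 mod 7 = 3, so Sunday + 3 = Wednesday.
273 mod 7 = 0, so 273 days before a Wednesday is Wednesday − 0 = Wednesday.

Wednesday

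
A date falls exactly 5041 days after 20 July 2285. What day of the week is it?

Jul 20, 2285 is a Monday.
5041 mod 7 = 1, so 5041 days after a Monday is Monday + 1 = Tuesday.

Tuesday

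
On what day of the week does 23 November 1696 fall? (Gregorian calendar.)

Friday

Doomsday rule: the anchor day for the 1600s is Tuesday. For year 96: 96÷12 = 8 r 0, and 0÷4 = 0, so 8+0+0 = 8.
Tuesday + 8 ≡ Wednesday — that's 1696's doomsday.
In November the doomsday date is Nov 7.
Nov 23 is 16 days after Nov 7; 16 mod 7 = 2, so Wednesday + 2 = Friday.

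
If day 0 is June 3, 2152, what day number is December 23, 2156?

Jun 3, 2152 → Jun 3, 2153: 365 days.
Jun 3, 2153 → Jun 3, 2154: 365 days.
Jun 3, 2154 → Jun 3, 2155: 365 days.
Jun 3, 2155 → Jun 3, 2156: 366 days (Feb 29, 2156 is in that span).
Jun 3, 2156 → Jul 3, 2156: 30 days (June has 30).
Jul 3, 2156 → Aug 3, 2156: 31 days (July has 31).
Aug 3, 2156 → Sep 3, 2156: 31 days (August has 31).
Sep 3, 2156 → Oct 3, 2156: 30 days (September has 30).
Oct 3, 2156 → Nov 3, 2156: 31 days (October has 31).
Nov 3, 2156 → Dec 3, 2156: 30 days (November has 30).
Dec 3, 2156 → Dec 23, 2156: 20 days.
Total: 1664 days.

1664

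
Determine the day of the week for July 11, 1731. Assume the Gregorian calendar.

Wednesday

Doomsday rule: the anchor day for the 1700s is Sunday. For year 31: 31÷12 = 2 r 7, and 7÷4 = 1, so 2+7+1 = 10.
Sunday + 10 ≡ Wednesday — that's 1731's doomsday.
In July the doomsday date is Jul 11.
Jul 11 is the doomsday itself: Wednesday.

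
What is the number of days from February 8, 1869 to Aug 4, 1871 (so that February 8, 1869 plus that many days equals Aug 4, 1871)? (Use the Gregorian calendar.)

Feb 8, 1869 → Feb 8, 1870: 365 days.
Feb 8, 1870 → Feb 8, 1871: 365 days.
Feb 8, 1871 → Mar 8, 1871: 28 days (February has 28).
Mar 8, 1871 → Apr 8, 1871: 31 days (March has 31).
Apr 8, 1871 → May 8, 1871: 30 days (April has 30).
May 8, 1871 → Jun 8, 1871: 31 days (May has 31).
Jun 8, 1871 → Jul 8, 1871: 30 days (June has 30).
Jul 8, 1871 → Aug 4, 1871: 27 days.
Total: 907 days.

907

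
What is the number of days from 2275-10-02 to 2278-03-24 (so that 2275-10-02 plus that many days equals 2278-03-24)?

904

Oct 2, 2275 → Oct 2, 2276: 366 days (Feb 29, 2276 is in that span).
Oct 2, 2276 → Oct 2, 2277: 365 days.
Oct 2, 2277 → Nov 2, 2277: 31 days (October has 31).
Nov 2, 2277 → Dec 2, 2277: 30 days (November has 30).
Dec 2, 2277 → Jan 2, 2278: 31 days (December has 31).
Jan 2, 2278 → Feb 2, 2278: 31 days (January has 31).
Feb 2, 2278 → Mar 2, 2278: 28 days (February has 28).
Mar 2, 2278 → Mar 24, 2278: 22 days.
Total: 904 days.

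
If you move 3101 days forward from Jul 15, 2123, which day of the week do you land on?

Jul 15, 2123 is a Thursday.
3101 mod 7 = 0, so 3101 days after a Thursday is Thursday + 0 = Thursday.

Thursday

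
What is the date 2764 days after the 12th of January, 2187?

August 7, 2194

+365 (one year) → Jan 12, 2188 (2399 left).
+366 (one year; includes Feb 29, 2188) → Jan 12, 2189 (2033 left).
+365 (one year) → Jan 12, 2190 (1668 left).
+365 (one year) → Jan 12, 2191 (1303 left).
+365 (one year) → Jan 12, 2192 (938 left).
+366 (one year; includes Feb 29, 2192) → Jan 12, 2193 (572 left).
+365 (one year) → Jan 12, 2194 (207 left).
Jan has 31 days: +20 → Feb 1, 2194 (187 left).
Feb has 28 days: +28 → Mar 1, 2194 (159 left).
Mar has 31 days: +31 → Apr 1, 2194 (128 left).
Apr has 30 days: +30 → May 1, 2194 (98 left).
May has 31 days: +31 → Jun 1, 2194 (67 left).
Jun has 30 days: +30 → Jul 1, 2194 (37 left).
Jul has 31 days: +31 → Aug 1, 2194 (6 left).
+6 → Aug 7, 2194.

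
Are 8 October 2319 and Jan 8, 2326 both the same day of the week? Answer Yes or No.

From Oct 8, 2319 to Jan 8, 2326 is 2284 days.
2284 mod 7 = 2, so they are different weekdays.
(Oct 8, 2319 is a Wednesday; Jan 8, 2326 is a Friday.)

No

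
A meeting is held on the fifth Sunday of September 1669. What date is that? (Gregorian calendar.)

September 1, 1669 is a Sunday.
The first Sunday is therefore September 1 (same day).
The fifth Sunday is 1 + 4×7 = September 29.

September 29, 1669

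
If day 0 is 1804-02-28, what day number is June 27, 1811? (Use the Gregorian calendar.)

2676

Feb 28, 1804 → Feb 28, 1805: 366 days (Feb 29, 1804 is in that span).
Feb 28, 1805 → Feb 28, 1806: 365 days.
Feb 28, 1806 → Feb 28, 1807: 365 days.
Feb 28, 1807 → Feb 28, 1808: 365 days.
Feb 28, 1808 → Feb 28, 1809: 366 days (Feb 29, 1808 is in that span).
Feb 28, 1809 → Feb 28, 1810: 365 days.
Feb 28, 1810 → Feb 28, 1811: 365 days.
Feb 28, 1811 → Mar 28, 1811: 28 days (February has 28).
Mar 28, 1811 → Apr 28, 1811: 31 days (March has 31).
Apr 28, 1811 → May 28, 1811: 30 days (April has 30).
May 28, 1811 → Jun 27, 1811: 30 days.
Total: 2676 days.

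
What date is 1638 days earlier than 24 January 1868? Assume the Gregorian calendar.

−365 (one year) → Jan 24, 1867 (1273 left).
−365 (one year) → Jan 24, 1866 (908 left).
−365 (one year) → Jan 24, 1865 (543 left).
−366 (one year; includes Feb 29, 1864) → Jan 24, 1864 (177 left).
−24 → Dec 31, 1863 (end of Dec, 31 days; 153 left).
−31 → Nov 30, 1863 (end of Nov, 30 days; 122 left).
−30 → Oct 31, 1863 (end of Oct, 31 days; 92 left).
−31 → Sep 30, 1863 (end of Sep, 30 days; 61 left).
−30 → Aug 31, 1863 (end of Aug, 31 days; 31 left).
−31 → Jul 31, 1863 (end of Jul, 31 days; 0 left).

July 31, 1863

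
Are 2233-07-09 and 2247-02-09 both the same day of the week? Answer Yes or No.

Yes

From Jul 9, 2233 to Feb 9, 2247 is 4963 days.
4963 mod 7 = 0, so they are the same weekday.
(Jul 9, 2233 is a Tuesday; Feb 9, 2247 is a Tuesday.)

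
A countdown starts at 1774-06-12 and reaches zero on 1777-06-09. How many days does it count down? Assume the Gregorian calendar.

1093

Jun 12, 1774 → Jun 12, 1775: 365 days.
Jun 12, 1775 → Jun 12, 1776: 366 days (Feb 29, 1776 is in that span).
Jun 12, 1776 → Jul 12, 1776: 30 days (June has 30).
Jul 12, 1776 → Aug 12, 1776: 31 days (July has 31).
Aug 12, 1776 → Sep 12, 1776: 31 days (August has 31).
Sep 12, 1776 → Oct 12, 1776: 30 days (September has 30).
Oct 12, 1776 → Nov 12, 1776: 31 days (October has 31).
Nov 12, 1776 → Dec 12, 1776: 30 days (November has 30).
Dec 12, 1776 → Jan 12, 1777: 31 days (December has 31).
Jan 12, 1777 → Feb 12, 1777: 31 days (January has 31).
Feb 12, 1777 → Mar 12, 1777: 28 days (February has 28).
Mar 12, 1777 → Apr 12, 1777: 31 days (March has 31).
Apr 12, 1777 → May 12, 1777: 30 days (April has 30).
May 12, 1777 → Jun 9, 1777: 28 days.
Total: 1093 days.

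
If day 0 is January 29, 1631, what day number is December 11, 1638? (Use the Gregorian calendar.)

Jan 29, 1631 → Jan 29, 1632: 365 days.
Jan 29, 1632 → Jan 29, 1633: 366 days (Feb 29, 1632 is in that span).
Jan 29, 1633 → Jan 29, 1634: 365 days.
Jan 29, 1634 → Jan 29, 1635: 365 days.
Jan 29, 1635 → Jan 29, 1636: 365 days.
Jan 29, 1636 → Jan 29, 1637: 366 days (Feb 29, 1636 is in that span).
Jan 29, 1637 → Jan 29, 1638: 365 days.
Jan 29, 1638 → Feb 28, 1638: 30 days (January has 31).
Feb 28, 1638 → Mar 28, 1638: 28 days (February has 28).
Mar 28, 1638 → Apr 28, 1638: 31 days (March has 31).
Apr 28, 1638 → May 28, 1638: 30 days (April has 30).
May 28, 1638 → Jun 28, 1638: 31 days (May has 31).
Jun 28, 1638 → Jul 28, 1638: 30 days (June has 30).
Jul 28, 1638 → Aug 28, 1638: 31 days (July has 31).
Aug 28, 1638 → Sep 28, 1638: 31 days (August has 31).
Sep 28, 1638 → Oct 28, 1638: 30 days (September has 30).
Oct 28, 1638 → Nov 28, 1638: 31 days (October has 31).
Nov 28, 1638 → Dec 11, 1638: 13 days.
Total: 2873 days.

2873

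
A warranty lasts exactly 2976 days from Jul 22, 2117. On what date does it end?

September 14, 2125

+365 (one year) → Jul 22, 2118 (2611 left).
+365 (one year) → Jul 22, 2119 (2246 left).
+366 (one year; includes Feb 29, 2120) → Jul 22, 2120 (1880 left).
+365 (one year) → Jul 22, 2121 (1515 left).
+365 (one year) → Jul 22, 2122 (1150 left).
+365 (one year) → Jul 22, 2123 (785 left).
+366 (one year; includes Feb 29, 2124) → Jul 22, 2124 (419 left).
+365 (one year) → Jul 22, 2125 (54 left).
Jul has 31 days: +10 → Aug 1, 2125 (44 left).
Aug has 31 days: +31 → Sep 1, 2125 (13 left).
+13 → Sep 14, 2125.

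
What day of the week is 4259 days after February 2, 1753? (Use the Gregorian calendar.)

Monday

Feb 2, 1753 is a Friday.
4259 mod 7 = 3, so 4259 days after a Friday is Friday + 3 = Monday.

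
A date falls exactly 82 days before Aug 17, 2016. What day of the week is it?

Friday

Aug 17, 2016 is a Wednesday.
82 mod 7 = 5, so 82 days before a Wednesday is Wednesday − 5 = Friday.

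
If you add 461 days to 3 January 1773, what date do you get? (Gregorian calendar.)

April 9, 1774

+365 (one year) → Jan 3, 1774 (96 left).
Jan has 31 days: +29 → Feb 1, 1774 (67 left).
Feb has 28 days: +28 → Mar 1, 1774 (39 left).
Mar has 31 days: +31 → Apr 1, 1774 (8 left).
+8 → Apr 9, 1774.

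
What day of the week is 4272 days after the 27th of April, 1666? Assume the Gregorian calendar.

First find the weekday of Apr 27, 1666. Doomsday rule: the anchor day for the 1600s is Tuesday. For year 66: 66÷12 = 5 r 6, and 6÷4 = 1, so 5+6+1 = 12.
Tuesday + 12 ≡ Sunday — that's 1666's doomsday.
In April the doomsday date is Apr 4.
Apr 27 is 23 days after Apr 4; 23 mod 7 = 2, so Sunday + 2 = Tuesday.
4272 mod 7 = 2, so 4272 days after a Tuesday is Tuesday + 2 = Thursday.

Thursday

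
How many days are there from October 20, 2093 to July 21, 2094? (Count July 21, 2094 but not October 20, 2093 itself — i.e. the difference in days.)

Oct 20, 2093 → Nov 20, 2093: 31 days (October has 31).
Nov 20, 2093 → Dec 20, 2093: 30 days (November has 30).
Dec 20, 2093 → Jan 20, 2094: 31 days (December has 31).
Jan 20, 2094 → Feb 20, 2094: 31 days (January has 31).
Feb 20, 2094 → Mar 20, 2094: 28 days (February has 28).
Mar 20, 2094 → Apr 20, 2094: 31 days (March has 31).
Apr 20, 2094 → May 20, 2094: 30 days (April has 30).
May 20, 2094 → Jun 20, 2094: 31 days (May has 31).
Jun 20, 2094 → Jul 20, 2094: 30 days (June has 30).
Jul 20, 2094 → Jul 21, 2094: 1 days.
Total: 274 days.

274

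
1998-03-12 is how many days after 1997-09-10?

183

Sep 10, 1997 → Oct 10, 1997: 30 days (September has 30).
Oct 10, 1997 → Nov 10, 1997: 31 days (October has 31).
Nov 10, 1997 → Dec 10, 1997: 30 days (November has 30).
Dec 10, 1997 → Jan 10, 1998: 31 days (December has 31).
Jan 10, 1998 → Feb 10, 1998: 31 days (January has 31).
Feb 10, 1998 → Mar 10, 1998: 28 days (February has 28).
Mar 10, 1998 → Mar 12, 1998: 2 days.
Total: 183 days.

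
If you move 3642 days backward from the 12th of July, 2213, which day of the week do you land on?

Saturday

First find the weekday of Jul 12, 2213. Doomsday rule: the anchor day for the 2200s is Friday. For year 13: 13÷12 = 1 r 1, and 1÷4 = 0, so 1+1+0 = 2.
Friday + 2 ≡ Sunday — that's 2213's doomsday.
In July the doomsday date is Jul 11.
Jul 12 is 1 day after Jul 11; 1 mod 7 = 1, so Sunday + 1 = Monday.
3642 mod 7 = 2, so 3642 days before a Monday is Monday − 2 = Saturday.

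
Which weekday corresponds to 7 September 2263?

Monday

Doomsday rule: the anchor day for the 2200s is Friday. For year 63: 63÷12 = 5 r 3, and 3÷4 = 0, so 5+3+0 = 8.
Friday + 8 ≡ Saturday — that's 2263's doomsday.
In September the doomsday date is Sep 5.
Sep 7 is 2 days after Sep 5; 2 mod 7 = 2, so Saturday + 2 = Monday.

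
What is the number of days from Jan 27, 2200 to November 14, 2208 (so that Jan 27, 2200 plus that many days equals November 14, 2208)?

3213

Jan 27, 2200 → Jan 27, 2201: 365 days.
Jan 27, 2201 → Jan 27, 2202: 365 days.
Jan 27, 2202 → Jan 27, 2203: 365 days.
Jan 27, 2203 → Jan 27, 2204: 365 days.
Jan 27, 2204 → Jan 27, 2205: 366 days (Feb 29, 2204 is in that span).
Jan 27, 2205 → Jan 27, 2206: 365 days.
Jan 27, 2206 → Jan 27, 2207: 365 days.
Jan 27, 2207 → Jan 27, 2208: 365 days.
Jan 27, 2208 → Feb 27, 2208: 31 days (January has 31).
Feb 27, 2208 → Mar 27, 2208: 29 days (February has 29).
Mar 27, 2208 → Apr 27, 2208: 31 days (March has 31).
Apr 27, 2208 → May 27, 2208: 30 days (April has 30).
May 27, 2208 → Jun 27, 2208: 31 days (May has 31).
Jun 27, 2208 → Jul 27, 2208: 30 days (June has 30).
Jul 27, 2208 → Aug 27, 2208: 31 days (July has 31).
Aug 27, 2208 → Sep 27, 2208: 31 days (August has 31).
Sep 27, 2208 → Oct 27, 2208: 30 days (September has 30).
Oct 27, 2208 → Nov 14, 2208: 18 days.
Total: 3213 days.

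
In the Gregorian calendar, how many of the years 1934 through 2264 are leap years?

81

Multiples of 4 in [1934,2264]: 83.
Of those, multiples of 100: 3 (not leap unless ÷400).
Multiples of 400: 1.
Leap years = 83 − 3 + 1 = 81.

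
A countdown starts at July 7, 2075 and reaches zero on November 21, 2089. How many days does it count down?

Jul 7, 2075 → Jul 7, 2076: 366 days (Feb 29, 2076 is in that span).
Jul 7, 2076 → Jul 7, 2077: 365 days.
Jul 7, 2077 → Jul 7, 2078: 365 days.
Jul 7, 2078 → Jul 7, 2079: 365 days.
Jul 7, 2079 → Jul 7, 2080: 366 days (Feb 29, 2080 is in that span).
Jul 7, 2080 → Jul 7, 2081: 365 days.
Jul 7, 2081 → Jul 7, 2082: 365 days.
Jul 7, 2082 → Jul 7, 2083: 365 days.
Jul 7, 2083 → Jul 7, 2084: 366 days (Feb 29, 2084 is in that span).
Jul 7, 2084 → Jul 7, 2085: 365 days.
Jul 7, 2085 → Jul 7, 2086: 365 days.
Jul 7, 2086 → Jul 7, 2087: 365 days.
Jul 7, 2087 → Jul 7, 2088: 366 days (Feb 29, 2088 is in that span).
Jul 7, 2088 → Jul 7, 2089: 365 days.
Jul 7, 2089 → Aug 7, 2089: 31 days (July has 31).
Aug 7, 2089 → Sep 7, 2089: 31 days (August has 31).
Sep 7, 2089 → Oct 7, 2089: 30 days (September has 30).
Oct 7, 2089 → Nov 7, 2089: 31 days (October has 31).
Nov 7, 2089 → Nov 21, 2089: 14 days.
Total: 5251 days.

5251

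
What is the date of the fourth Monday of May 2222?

May 1, 2222 is a Wednesday.
The first Monday is therefore May 6 (5 days later).
The fourth Monday is 6 + 3×7 = May 27.

May 27, 2222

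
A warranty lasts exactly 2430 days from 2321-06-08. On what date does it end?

+365 (one year) → Jun 8, 2322 (2065 left).
+365 (one year) → Jun 8, 2323 (1700 left).
+366 (one year; includes Feb 29, 2324) → Jun 8, 2324 (1334 left).
+365 (one year) → Jun 8, 2325 (969 left).
+365 (one year) → Jun 8, 2326 (604 left).
+365 (one year) → Jun 8, 2327 (239 left).
Jun has 30 days: +23 → Jul 1, 2327 (216 left).
Jul has 31 days: +31 → Aug 1, 2327 (185 left).
Aug has 31 days: +31 → Sep 1, 2327 (154 left).
Sep has 30 days: +30 → Oct 1, 2327 (124 left).
Oct has 31 days: +31 → Nov 1, 2327 (93 left).
Nov has 30 days: +30 → Dec 1, 2327 (63 left).
Dec has 31 days: +31 → Jan 1, 2328 (32 left).
Jan has 31 days: +31 → Feb 1, 2328 (1 left).
+1 → Feb 2, 2328.

February 2, 2328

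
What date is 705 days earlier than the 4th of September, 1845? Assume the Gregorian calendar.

September 30, 1843

−365 (one year) → Sep 4, 1844 (340 left).
−4 → Aug 31, 1844 (end of Aug, 31 days; 336 left).
−31 → Jul 31, 1844 (end of Jul, 31 days; 305 left).
−31 → Jun 30, 1844 (end of Jun, 30 days; 274 left).
−30 → May 31, 1844 (end of May, 31 days; 244 left).
−31 → Apr 30, 1844 (end of Apr, 30 days; 213 left).
−30 → Mar 31, 1844 (end of Mar, 31 days; 183 left).
−31 → Feb 29, 1844 (end of Feb, 29 days; 152 left).
−29 → Jan 31, 1844 (end of Jan, 31 days; 123 left).
−31 → Dec 31, 1843 (end of Dec, 31 days; 92 left).
−31 → Nov 30, 1843 (end of Nov, 30 days; 61 left).
−30 → Oct 31, 1843 (end of Oct, 31 days; 31 left).
−31 → Sep 30, 1843 (end of Sep, 30 days; 0 left).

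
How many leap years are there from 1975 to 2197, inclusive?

55

Multiples of 4 in [1975,2197]: 56.
Of those, multiples of 100: 2 (not leap unless ÷400).
Multiples of 400: 1.
Leap years = 56 − 2 + 1 = 55.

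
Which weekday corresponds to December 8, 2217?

Monday

January 1, 2217 is a Wednesday.
Jan 1, 2217 → Feb 1, 2217: 31 days (January has 31).
Feb 1, 2217 → Mar 1, 2217: 28 days (February has 28).
Mar 1, 2217 → Apr 1, 2217: 31 days (March has 31).
Apr 1, 2217 → May 1, 2217: 30 days (April has 30).
May 1, 2217 → Jun 1, 2217: 31 days (May has 31).
Jun 1, 2217 → Jul 1, 2217: 30 days (June has 30).
Jul 1, 2217 → Aug 1, 2217: 31 days (July has 31).
Aug 1, 2217 → Sep 1, 2217: 31 days (August has 31).
Sep 1, 2217 → Oct 1, 2217: 30 days (September has 30).
Oct 1, 2217 → Nov 1, 2217: 31 days (October has 31).
Nov 1, 2217 → Dec 1, 2217: 30 days (November has 30).
Dec 1, 2217 → Dec 8, 2217: 7 days.
Total: 341 days.
341 mod 7 = 5, so Wednesday + 5 = Monday.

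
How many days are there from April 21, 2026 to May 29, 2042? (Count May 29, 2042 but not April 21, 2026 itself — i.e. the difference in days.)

Apr 21, 2026 → Apr 21, 2027: 365 days.
Apr 21, 2027 → Apr 21, 2028: 366 days (Feb 29, 2028 is in that span).
Apr 21, 2028 → Apr 21, 2029: 365 days.
Apr 21, 2029 → Apr 21, 2030: 365 days.
Apr 21, 2030 → Apr 21, 2031: 365 days.
Apr 21, 2031 → Apr 21, 2032: 366 days (Feb 29, 2032 is in that span).
Apr 21, 2032 → Apr 21, 2033: 365 days.
Apr 21, 2033 → Apr 21, 2034: 365 days.
Apr 21, 2034 → Apr 21, 2035: 365 days.
Apr 21, 2035 → Apr 21, 2036: 366 days (Feb 29, 2036 is in that span).
Apr 21, 2036 → Apr 21, 2037: 365 days.
Apr 21, 2037 → Apr 21, 2038: 365 days.
Apr 21, 2038 → Apr 21, 2039: 365 days.
Apr 21, 2039 → Apr 21, 2040: 366 days (Feb 29, 2040 is in that span).
Apr 21, 2040 → Apr 21, 2041: 365 days.
Apr 21, 2041 → Apr 21, 2042: 365 days.
Apr 21, 2042 → May 21, 2042: 30 days (April has 30).
May 21, 2042 → May 29, 2042: 8 days.
Total: 5882 days.

5882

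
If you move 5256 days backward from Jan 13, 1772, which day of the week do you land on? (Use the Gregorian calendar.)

Tuesday

First find the weekday of Jan 13, 1772. Doomsday rule: the anchor day for the 1700s is Sunday. For year 72: 72÷12 = 6 r 0, and 0÷4 = 0, so 6+0+0 = 6.
Sunday + 6 ≡ Saturday — that's 1772's doomsday.
In January the doomsday date is Jan 4 (1772 is a leap year (divisible by 4)).
Jan 13 is 9 days after Jan 4; 9 mod 7 = 2, so Saturday + 2 = Monday.
5256 mod 7 = 6, so 5256 days before a Monday is Monday − 6 = Tuesday.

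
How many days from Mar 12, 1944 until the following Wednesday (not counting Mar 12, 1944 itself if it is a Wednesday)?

Mar 12, 1944 is a Sunday.
From Sunday to the next Wednesday is 3 days.

3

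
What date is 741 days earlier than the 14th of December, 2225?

December 4, 2223

−365 (one year) → Dec 14, 2224 (376 left).
−14 → Nov 30, 2224 (end of Nov, 30 days; 362 left).
−30 → Oct 31, 2224 (end of Oct, 31 days; 332 left).
−31 → Sep 30, 2224 (end of Sep, 30 days; 301 left).
−30 → Aug 31, 2224 (end of Aug, 31 days; 271 left).
−31 → Jul 31, 2224 (end of Jul, 31 days; 240 left).
−31 → Jun 30, 2224 (end of Jun, 30 days; 209 left).
−30 → May 31, 2224 (end of May, 31 days; 179 left).
−31 → Apr 30, 2224 (end of Apr, 30 days; 148 left).
−30 → Mar 31, 2224 (end of Mar, 31 days; 118 left).
−31 → Feb 29, 2224 (end of Feb, 29 days; 87 left).
−29 → Jan 31, 2224 (end of Jan, 31 days; 58 left).
−31 → Dec 31, 2223 (end of Dec, 31 days; 27 left).
−27 → Dec 4, 2223.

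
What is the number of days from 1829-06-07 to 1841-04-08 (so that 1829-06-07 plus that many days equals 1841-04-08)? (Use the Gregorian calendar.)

4323

Jun 7, 1829 → Jun 7, 1830: 365 days.
Jun 7, 1830 → Jun 7, 1831: 365 days.
Jun 7, 1831 → Jun 7, 1832: 366 days (Feb 29, 1832 is in that span).
Jun 7, 1832 → Jun 7, 1833: 365 days.
Jun 7, 1833 → Jun 7, 1834: 365 days.
Jun 7, 1834 → Jun 7, 1835: 365 days.
Jun 7, 1835 → Jun 7, 1836: 366 days (Feb 29, 1836 is in that span).
Jun 7, 1836 → Jun 7, 1837: 365 days.
Jun 7, 1837 → Jun 7, 1838: 365 days.
Jun 7, 1838 → Jun 7, 1839: 365 days.
Jun 7, 1839 → Jun 7, 1840: 366 days (Feb 29, 1840 is in that span).
Jun 7, 1840 → Jul 7, 1840: 30 days (June has 30).
Jul 7, 1840 → Aug 7, 1840: 31 days (July has 31).
Aug 7, 1840 → Sep 7, 1840: 31 days (August has 31).
Sep 7, 1840 → Oct 7, 1840: 30 days (September has 30).
Oct 7, 1840 → Nov 7, 1840: 31 days (October has 31).
Nov 7, 1840 → Dec 7, 1840: 30 days (November has 30).
Dec 7, 1840 → Jan 7, 1841: 31 days (December has 31).
Jan 7, 1841 → Feb 7, 1841: 31 days (January has 31).
Feb 7, 1841 → Mar 7, 1841: 28 days (February has 28).
Mar 7, 1841 → Apr 7, 1841: 31 days (March has 31).
Apr 7, 1841 → Apr 8, 1841: 1 days.
Total: 4323 days.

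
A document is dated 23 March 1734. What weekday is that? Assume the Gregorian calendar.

Tuesday

Doomsday rule: the anchor day for the 1700s is Sunday. For year 34: 34÷12 = 2 r 10, and 10÷4 = 2, so 2+10+2 = 14.
Sunday + 14 ≡ Sunday — that's 1734's doomsday.
In March the doomsday date is Mar 14.
Mar 23 is 9 days after Mar 14; 9 mod 7 = 2, so Sunday + 2 = Tuesday.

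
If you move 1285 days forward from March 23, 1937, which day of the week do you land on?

First find the weekday of Mar 23, 1937. Doomsday rule: the anchor day for the 1900s is Wednesday. For year 37: 37÷12 = 3 r 1, and 1÷4 = 0, so 3+1+0 = 4.
Wednesday + 4 ≡ Sunday — that's 1937's doomsday.
In March the doomsday date is Mar 14.
Mar 23 is 9 days after Mar 14; 9 mod 7 = 2, so Sunday + 2 = Tuesday.
1285 mod 7 = 4, so 1285 days after a Tuesday is Tuesday + 4 = Saturday.

Saturday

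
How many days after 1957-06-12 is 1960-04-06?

Jun 12, 1957 → Jun 12, 1958: 365 days.
Jun 12, 1958 → Jun 12, 1959: 365 days.
Jun 12, 1959 → Jul 12, 1959: 30 days (June has 30).
Jul 12, 1959 → Aug 12, 1959: 31 days (July has 31).
Aug 12, 1959 → Sep 12, 1959: 31 days (August has 31).
Sep 12, 1959 → Oct 12, 1959: 30 days (September has 30).
Oct 12, 1959 → Nov 12, 1959: 31 days (October has 31).
Nov 12, 1959 → Dec 12, 1959: 30 days (November has 30).
Dec 12, 1959 → Jan 12, 1960: 31 days (December has 31).
Jan 12, 1960 → Feb 12, 1960: 31 days (January has 31).
Feb 12, 1960 → Mar 12, 1960: 29 days (February has 29).
Mar 12, 1960 → Apr 6, 1960: 25 days.
Total: 1029 days.

1029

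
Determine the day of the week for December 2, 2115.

Monday

Doomsday rule: the anchor day for the 2100s is Sunday. For year 15: 15÷12 = 1 r 3, and 3÷4 = 0, so 1+3+0 = 4.
Sunday + 4 ≡ Thursday — that's 2115's doomsday.
In December the doomsday date is Dec 12.
Dec 2 is 10 days before Dec 12; 10 mod 7 = 3, so Thursday − 3 = Monday.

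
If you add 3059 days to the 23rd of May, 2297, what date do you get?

+365 (one year) → May 23, 2298 (2694 left).
+365 (one year) → May 23, 2299 (2329 left).
+365 (one year) → May 23, 2300 (1964 left).
+365 (one year) → May 23, 2301 (1599 left).
+365 (one year) → May 23, 2302 (1234 left).
+365 (one year) → May 23, 2303 (869 left).
+366 (one year; includes Feb 29, 2304) → May 23, 2304 (503 left).
+365 (one year) → May 23, 2305 (138 left).
May has 31 days: +9 → Jun 1, 2305 (129 left).
Jun has 30 days: +30 → Jul 1, 2305 (99 left).
Jul has 31 days: +31 → Aug 1, 2305 (68 left).
Aug has 31 days: +31 → Sep 1, 2305 (37 left).
Sep has 30 days: +30 → Oct 1, 2305 (7 left).
+7 → Oct 8, 2305.

October 8, 2305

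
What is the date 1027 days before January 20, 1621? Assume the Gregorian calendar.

−366 (one year; includes Feb 29, 1620) → Jan 20, 1620 (661 left).
−365 (one year) → Jan 20, 1619 (296 left).
−20 → Dec 31, 1618 (end of Dec, 31 days; 276 left).
−31 → Nov 30, 1618 (end of Nov, 30 days; 245 left).
−30 → Oct 31, 1618 (end of Oct, 31 days; 215 left).
−31 → Sep 30, 1618 (end of Sep, 30 days; 184 left).
−30 → Aug 31, 1618 (end of Aug, 31 days; 154 left).
−31 → Jul 31, 1618 (end of Jul, 31 days; 123 left).
−31 → Jun 30, 1618 (end of Jun, 30 days; 92 left).
−30 → May 31, 1618 (end of May, 31 days; 62 left).
−31 → Apr 30, 1618 (end of Apr, 30 days; 31 left).
−30 → Mar 31, 1618 (end of Mar, 31 days; 1 left).
−1 → Mar 30, 1618.

March 30, 1618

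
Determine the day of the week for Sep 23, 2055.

Doomsday rule: the anchor day for the 2000s is Tuesday. For year 55: 55÷12 = 4 r 7, and 7÷4 = 1, so 4+7+1 = 12.
Tuesday + 12 ≡ Sunday — that's 2055's doomsday.
In September the doomsday date is Sep 5.
Sep 23 is 18 days after Sep 5; 18 mod 7 = 4, so Sunday + 4 = Thursday.

Thursday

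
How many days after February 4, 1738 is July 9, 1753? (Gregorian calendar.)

5634

Feb 4, 1738 → Feb 4, 1739: 365 days.
Feb 4, 1739 → Feb 4, 1740: 365 days.
Feb 4, 1740 → Feb 4, 1741: 366 days (Feb 29, 1740 is in that span).
Feb 4, 1741 → Feb 4, 1742: 365 days.
Feb 4, 1742 → Feb 4, 1743: 365 days.
Feb 4, 1743 → Feb 4, 1744: 365 days.
Feb 4, 1744 → Feb 4, 1745: 366 days (Feb 29, 1744 is in that span).
Feb 4, 1745 → Feb 4, 1746: 365 days.
Feb 4, 1746 → Feb 4, 1747: 365 days.
Feb 4, 1747 → Feb 4, 1748: 365 days.
Feb 4, 1748 → Feb 4, 1749: 366 days (Feb 29, 1748 is in that span).
Feb 4, 1749 → Feb 4, 1750: 365 days.
Feb 4, 1750 → Feb 4, 1751: 365 days.
Feb 4, 1751 → Feb 4, 1752: 365 days.
Feb 4, 1752 → Feb 4, 1753: 366 days (Feb 29, 1752 is in that span).
Feb 4, 1753 → Mar 4, 1753: 28 days (February has 28).
Mar 4, 1753 → Apr 4, 1753: 31 days (March has 31).
Apr 4, 1753 → May 4, 1753: 30 days (April has 30).
May 4, 1753 → Jun 4, 1753: 31 days (May has 31).
Jun 4, 1753 → Jul 4, 1753: 30 days (June has 30).
Jul 4, 1753 → Jul 9, 1753: 5 days.
Total: 5634 days.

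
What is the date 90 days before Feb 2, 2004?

−2 → Jan 31, 2004 (end of Jan, 31 days; 88 left).
−31 → Dec 31, 2003 (end of Dec, 31 days; 57 left).
−31 → Nov 30, 2003 (end of Nov, 30 days; 26 left).
−26 → Nov 4, 2003.

November 4, 2003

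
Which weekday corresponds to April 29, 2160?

Tuesday

Doomsday rule: the anchor day for the 2100s is Sunday. For year 60: 60÷12 = 5 r 0, and 0÷4 = 0, so 5+0+0 = 5.
Sunday + 5 ≡ Friday — that's 2160's doomsday.
In April the doomsday date is Apr 4.
Apr 29 is 25 days after Apr 4; 25 mod 7 = 4, so Friday + 4 = Tuesday.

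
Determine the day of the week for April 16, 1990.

Doomsday rule: the anchor day for the 1900s is Wednesday. For year 90: 90÷12 = 7 r 6, and 6÷4 = 1, so 7+6+1 = 14.
Wednesday + 14 ≡ Wednesday — that's 1990's doomsday.
In April the doomsday date is Apr 4.
Apr 16 is 12 days after Apr 4; 12 mod 7 = 5, so Wednesday + 5 = Monday.

Monday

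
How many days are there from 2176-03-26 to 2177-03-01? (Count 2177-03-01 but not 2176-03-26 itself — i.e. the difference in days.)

340

Mar 26, 2176 → Apr 26, 2176: 31 days (March has 31).
Apr 26, 2176 → May 26, 2176: 30 days (April has 30).
May 26, 2176 → Jun 26, 2176: 31 days (May has 31).
Jun 26, 2176 → Jul 26, 2176: 30 days (June has 30).
Jul 26, 2176 → Aug 26, 2176: 31 days (July has 31).
Aug 26, 2176 → Sep 26, 2176: 31 days (August has 31).
Sep 26, 2176 → Oct 26, 2176: 30 days (September has 30).
Oct 26, 2176 → Nov 26, 2176: 31 days (October has 31).
Nov 26, 2176 → Dec 26, 2176: 30 days (November has 30).
Dec 26, 2176 → Jan 26, 2177: 31 days (December has 31).
Jan 26, 2177 → Feb 26, 2177: 31 days (January has 31).
Feb 26, 2177 → Mar 1, 2177: 3 days.
Total: 340 days.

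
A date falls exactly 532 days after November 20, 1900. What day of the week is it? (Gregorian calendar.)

Tuesday

Nov 20, 1900 is a Tuesday.
532 mod 7 = 0, so 532 days after a Tuesday is Tuesday + 0 = Tuesday.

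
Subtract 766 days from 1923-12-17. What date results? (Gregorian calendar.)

November 11, 1921

−365 (one year) → Dec 17, 1922 (401 left).
−365 (one year) → Dec 17, 1921 (36 left).
−17 → Nov 30, 1921 (end of Nov, 30 days; 19 left).
−19 → Nov 11, 1921.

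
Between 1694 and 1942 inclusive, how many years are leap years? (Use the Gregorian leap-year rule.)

59

Multiples of 4 in [1694,1942]: 62.
Of those, multiples of 100: 3 (not leap unless ÷400).
Multiples of 400: 0.
Leap years = 62 − 3 + 0 = 59.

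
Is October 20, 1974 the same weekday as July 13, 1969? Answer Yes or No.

Yes

From Jul 13, 1969 to Oct 20, 1974 is 1925 days.
1925 mod 7 = 0, so they are the same weekday.
(Jul 13, 1969 is a Sunday; Oct 20, 1974 is a Sunday.)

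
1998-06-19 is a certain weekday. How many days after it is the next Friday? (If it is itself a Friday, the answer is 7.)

7

Jun 19, 1998 is a Friday.
From Friday to the next Friday is 7 days.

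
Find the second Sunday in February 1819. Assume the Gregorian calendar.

February 14, 1819

February 1, 1819 is a Monday.
The first Sunday is therefore February 7 (6 days later).
The second Sunday is 7 + 1×7 = February 14.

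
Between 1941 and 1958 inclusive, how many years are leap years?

4

Multiples of 4 in [1941,1958]: 4.
Of those, multiples of 100: 0 (not leap unless ÷400).
Multiples of 400: 0.
Leap years = 4 − 0 + 0 = 4.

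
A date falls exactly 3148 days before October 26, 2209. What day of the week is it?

Saturday

Oct 26, 2209 is a Thursday.
3148 mod 7 = 5, so 3148 days before a Thursday is Thursday − 5 = Saturday.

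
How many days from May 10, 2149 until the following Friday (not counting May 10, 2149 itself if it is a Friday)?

6

May 10, 2149 is a Saturday.
From Saturday to the next Friday is 6 days.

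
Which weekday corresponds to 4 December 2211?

Doomsday rule: the anchor day for the 2200s is Friday. For year 11: 11÷12 = 0 r 11, and 11÷4 = 2, so 0+11+2 = 13.
Friday + 13 ≡ Thursday — that's 2211's doomsday.
In December the doomsday date is Dec 12.
Dec 4 is 8 days before Dec 12; 8 mod 7 = 1, so Thursday − 1 = Wednesday.

Wednesday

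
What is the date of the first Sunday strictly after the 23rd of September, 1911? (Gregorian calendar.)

Sep 23, 1911 is a Saturday.
From Saturday to the next Sunday is 1 day.
Sep 23, 1911 + 1 = Sep 24, 1911.

September 24, 1911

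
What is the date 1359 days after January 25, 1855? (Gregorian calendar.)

+365 (one year) → Jan 25, 1856 (994 left).
+366 (one year; includes Feb 29, 1856) → Jan 25, 1857 (628 left).
+365 (one year) → Jan 25, 1858 (263 left).
Jan has 31 days: +7 → Feb 1, 1858 (256 left).
Feb has 28 days: +28 → Mar 1, 1858 (228 left).
Mar has 31 days: +31 → Apr 1, 1858 (197 left).
Apr has 30 days: +30 → May 1, 1858 (167 left).
May has 31 days: +31 → Jun 1, 1858 (136 left).
Jun has 30 days: +30 → Jul 1, 1858 (106 left).
Jul has 31 days: +31 → Aug 1, 1858 (75 left).
Aug has 31 days: +31 → Sep 1, 1858 (44 left).
Sep has 30 days: +30 → Oct 1, 1858 (14 left).
+14 → Oct 15, 1858.

October 15, 1858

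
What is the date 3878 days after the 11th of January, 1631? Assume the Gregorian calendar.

August 24, 1641

+365 (one year) → Jan 11, 1632 (3513 left).
+366 (one year; includes Feb 29, 1632) → Jan 11, 1633 (3147 left).
+365 (one year) → Jan 11, 1634 (2782 left).
+365 (one year) → Jan 11, 1635 (2417 left).
+365 (one year) → Jan 11, 1636 (2052 left).
+366 (one year; includes Feb 29, 1636) → Jan 11, 1637 (1686 left).
+365 (one year) → Jan 11, 1638 (1321 left).
+365 (one year) → Jan 11, 1639 (956 left).
+365 (one year) → Jan 11, 1640 (591 left).
+366 (one year; includes Feb 29, 1640) → Jan 11, 1641 (225 left).
Jan has 31 days: +21 → Feb 1, 1641 (204 left).
Feb has 28 days: +28 → Mar 1, 1641 (176 left).
Mar has 31 days: +31 → Apr 1, 1641 (145 left).
Apr has 30 days: +30 → May 1, 1641 (115 left).
May has 31 days: +31 → Jun 1, 1641 (84 left).
Jun has 30 days: +30 → Jul 1, 1641 (54 left).
Jul has 31 days: +31 → Aug 1, 1641 (23 left).
+23 → Aug 24, 1641.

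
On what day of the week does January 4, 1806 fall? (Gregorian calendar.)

Saturday

Doomsday rule: the anchor day for the 1800s is Friday. For year 06: 6÷12 = 0 r 6, and 6÷4 = 1, so 0+6+1 = 7.
Friday + 7 ≡ Friday — that's 1806's doomsday.
In January the doomsday date is Jan 3 (1806 is not a leap year).
Jan 4 is 1 day after Jan 3; 1 mod 7 = 1, so Friday + 1 = Saturday.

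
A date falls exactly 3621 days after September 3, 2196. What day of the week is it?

Monday

Sep 3, 2196 is a Saturday.
3621 mod 7 = 2, so 3621 days after a Saturday is Saturday + 2 = Monday.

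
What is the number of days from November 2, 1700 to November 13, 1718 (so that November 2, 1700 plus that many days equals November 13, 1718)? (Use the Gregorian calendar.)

6585

Nov 2, 1700 → Nov 2, 1701: 365 days.
Nov 2, 1701 → Nov 2, 1702: 365 days.
Nov 2, 1702 → Nov 2, 1703: 365 days.
Nov 2, 1703 → Nov 2, 1704: 366 days (Feb 29, 1704 is in that span).
Nov 2, 1704 → Nov 2, 1705: 365 days.
Nov 2, 1705 → Nov 2, 1706: 365 days.
Nov 2, 1706 → Nov 2, 1707: 365 days.
Nov 2, 1707 → Nov 2, 1708: 366 days (Feb 29, 1708 is in that span).
Nov 2, 1708 → Nov 2, 1709: 365 days.
Nov 2, 1709 → Nov 2, 1710: 365 days.
Nov 2, 1710 → Nov 2, 1711: 365 days.
Nov 2, 1711 → Nov 2, 1712: 366 days (Feb 29, 1712 is in that span).
Nov 2, 1712 → Nov 2, 1713: 365 days.
Nov 2, 1713 → Nov 2, 1714: 365 days.
Nov 2, 1714 → Nov 2, 1715: 365 days.
Nov 2, 1715 → Nov 2, 1716: 366 days (Feb 29, 1716 is in that span).
Nov 2, 1716 → Nov 2, 1717: 365 days.
Nov 2, 1717 → Dec 2, 1717: 30 days (November has 30).
Dec 2, 1717 → Jan 2, 1718: 31 days (December has 31).
Jan 2, 1718 → Feb 2, 1718: 31 days (January has 31).
Feb 2, 1718 → Mar 2, 1718: 28 days (February has 28).
Mar 2, 1718 → Apr 2, 1718: 31 days (March has 31).
Apr 2, 1718 → May 2, 1718: 30 days (April has 30).
May 2, 1718 → Jun 2, 1718: 31 days (May has 31).
Jun 2, 1718 → Jul 2, 1718: 30 days (June has 30).
Jul 2, 1718 → Aug 2, 1718: 31 days (July has 31).
Aug 2, 1718 → Sep 2, 1718: 31 days (August has 31).
Sep 2, 1718 → Oct 2, 1718: 30 days (September has 30).
Oct 2, 1718 → Nov 2, 1718: 31 days (October has 31).
Nov 2, 1718 → Nov 13, 1718: 11 days.
Total: 6585 days.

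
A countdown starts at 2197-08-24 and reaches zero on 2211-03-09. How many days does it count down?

Aug 24, 2197 → Aug 24, 2198: 365 days.
Aug 24, 2198 → Aug 24, 2199: 365 days.
Aug 24, 2199 → Aug 24, 2200: 365 days.
Aug 24, 2200 → Aug 24, 2201: 365 days.
Aug 24, 2201 → Aug 24, 2202: 365 days.
Aug 24, 2202 → Aug 24, 2203: 365 days.
Aug 24, 2203 → Aug 24, 2204: 366 days (Feb 29, 2204 is in that span).
Aug 24, 2204 → Aug 24, 2205: 365 days.
Aug 24, 2205 → Aug 24, 2206: 365 days.
Aug 24, 2206 → Aug 24, 2207: 365 days.
Aug 24, 2207 → Aug 24, 2208: 366 days (Feb 29, 2208 is in that span).
Aug 24, 2208 → Aug 24, 2209: 365 days.
Aug 24, 2209 → Aug 24, 2210: 365 days.
Aug 24, 2210 → Sep 24, 2210: 31 days (August has 31).
Sep 24, 2210 → Oct 24, 2210: 30 days (September has 30).
Oct 24, 2210 → Nov 24, 2210: 31 days (October has 31).
Nov 24, 2210 → Dec 24, 2210: 30 days (November has 30).
Dec 24, 2210 → Jan 24, 2211: 31 days (December has 31).
Jan 24, 2211 → Feb 24, 2211: 31 days (January has 31).
Feb 24, 2211 → Mar 9, 2211: 13 days.
Total: 4944 days.

4944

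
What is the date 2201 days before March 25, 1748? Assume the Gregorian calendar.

−366 (one year; includes Feb 29, 1748) → Mar 25, 1747 (1835 left).
−365 (one year) → Mar 25, 1746 (1470 left).
−365 (one year) → Mar 25, 1745 (1105 left).
−365 (one year) → Mar 25, 1744 (740 left).
−366 (one year; includes Feb 29, 1744) → Mar 25, 1743 (374 left).
−25 → Feb 28, 1743 (end of Feb, 28 days; 349 left).
−28 → Jan 31, 1743 (end of Jan, 31 days; 321 left).
−31 → Dec 31, 1742 (end of Dec, 31 days; 290 left).
−31 → Nov 30, 1742 (end of Nov, 30 days; 259 left).
−30 → Oct 31, 1742 (end of Oct, 31 days; 229 left).
−31 → Sep 30, 1742 (end of Sep, 30 days; 198 left).
−30 → Aug 31, 1742 (end of Aug, 31 days; 168 left).
−31 → Jul 31, 1742 (end of Jul, 31 days; 137 left).
−31 → Jun 30, 1742 (end of Jun, 30 days; 106 left).
−30 → May 31, 1742 (end of May, 31 days; 76 left).
−31 → Apr 30, 1742 (end of Apr, 30 days; 45 left).
−30 → Mar 31, 1742 (end of Mar, 31 days; 15 left).
−15 → Mar 16, 1742.

March 16, 1742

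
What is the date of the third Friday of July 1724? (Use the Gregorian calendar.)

July 1, 1724 is a Saturday.
The first Friday is therefore July 7 (6 days later).
The third Friday is 7 + 2×7 = July 21.

July 21, 1724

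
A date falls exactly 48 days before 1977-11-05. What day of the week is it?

Nov 5, 1977 is a Saturday.
48 mod 7 = 6, so 48 days before a Saturday is Saturday − 6 = Sunday.

Sunday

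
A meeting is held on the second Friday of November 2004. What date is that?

November 12, 2004

November 1, 2004 is a Monday.
The first Friday is therefore November 5 (4 days later).
The second Friday is 5 + 1×7 = November 12.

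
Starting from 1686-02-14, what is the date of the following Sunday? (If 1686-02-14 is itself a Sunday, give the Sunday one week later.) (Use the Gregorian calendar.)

February 17, 1686

Feb 14, 1686 is a Thursday.
From Thursday to the next Sunday is 3 days.
Feb 14, 1686 + 3 = Feb 17, 1686.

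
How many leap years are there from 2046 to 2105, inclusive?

Multiples of 4 in [2046,2105]: 15.
Of those, multiples of 100: 1 (not leap unless ÷400).
Multiples of 400: 0.
Leap years = 15 − 1 + 0 = 14.

14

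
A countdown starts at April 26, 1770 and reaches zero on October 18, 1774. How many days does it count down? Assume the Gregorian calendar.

1636

Apr 26, 1770 → Apr 26, 1771: 365 days.
Apr 26, 1771 → Apr 26, 1772: 366 days (Feb 29, 1772 is in that span).
Apr 26, 1772 → Apr 26, 1773: 365 days.
Apr 26, 1773 → Apr 26, 1774: 365 days.
Apr 26, 1774 → May 26, 1774: 30 days (April has 30).
May 26, 1774 → Jun 26, 1774: 31 days (May has 31).
Jun 26, 1774 → Jul 26, 1774: 30 days (June has 30).
Jul 26, 1774 → Aug 26, 1774: 31 days (July has 31).
Aug 26, 1774 → Sep 26, 1774: 31 days (August has 31).
Sep 26, 1774 → Oct 18, 1774: 22 days.
Total: 1636 days.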